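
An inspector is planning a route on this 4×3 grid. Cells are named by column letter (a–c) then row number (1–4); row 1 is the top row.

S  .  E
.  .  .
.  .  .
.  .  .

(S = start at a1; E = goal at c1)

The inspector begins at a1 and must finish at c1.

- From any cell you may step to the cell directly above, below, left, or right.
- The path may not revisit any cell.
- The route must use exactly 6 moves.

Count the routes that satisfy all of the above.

5

Need simple routes of exactly 6 moves from a1 to c1 (Manhattan distance 2, so 2 moves are spent on a detour and 2 undoing it).
Enumerating: a1 a2 a3 b3 b2 b1 c1 | a1 a2 a3 b3 b2 c2 c1 | a1 a2 a3 b3 c3 c2 c1 | a1 a2 b2 b3 c3 c2 c1 | a1 b1 b2 b3 c3 c2 c1.
That gives 5 routes.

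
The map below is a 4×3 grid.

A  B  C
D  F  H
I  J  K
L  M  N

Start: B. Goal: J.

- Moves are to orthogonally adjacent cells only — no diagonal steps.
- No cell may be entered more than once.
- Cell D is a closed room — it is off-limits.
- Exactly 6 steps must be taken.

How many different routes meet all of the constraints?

2

Need simple routes of exactly 6 moves from B to J (Manhattan distance 2, so 2 moves are spent on a detour and 2 undoing it).
Enumerating: B F H K N M J | B C H K N M J.
That gives 2 routes.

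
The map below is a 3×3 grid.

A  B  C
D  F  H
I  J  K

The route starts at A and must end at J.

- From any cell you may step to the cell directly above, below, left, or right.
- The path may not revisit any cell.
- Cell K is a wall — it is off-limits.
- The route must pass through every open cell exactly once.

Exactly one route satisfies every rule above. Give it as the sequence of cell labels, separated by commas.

Need to visit all 8 open cells exactly once, starting at A and ending at J.
Route from A: right 2 to C, down 1 to H, left 2 to D, down 1 to I, right 1 to J — 7 moves in all.
Check: all 8 open cells covered.

A, B, C, H, F, D, I, J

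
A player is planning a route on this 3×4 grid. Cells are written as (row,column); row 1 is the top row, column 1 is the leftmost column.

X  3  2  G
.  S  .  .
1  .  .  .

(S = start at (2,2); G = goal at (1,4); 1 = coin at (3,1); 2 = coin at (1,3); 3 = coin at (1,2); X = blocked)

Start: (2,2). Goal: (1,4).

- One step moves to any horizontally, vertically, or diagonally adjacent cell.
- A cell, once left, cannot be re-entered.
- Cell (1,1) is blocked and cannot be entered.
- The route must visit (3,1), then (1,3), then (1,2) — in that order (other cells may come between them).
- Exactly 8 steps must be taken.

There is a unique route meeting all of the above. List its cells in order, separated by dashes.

The waypoints must appear in the order (3,1), (1,3), (1,2), with no cell reused.
Route from (2,2): down-left to (3,1), 2× right (reaching (3,3)), up-right to (2,4), up-left to (1,3), left to (1,2), down-right to (2,3), up-right to (1,4) — 8 moves in all.
Check: order respected (1 at step 1, 2 at step 5, 3 at step 6); 8 moves as required.

(2,2) - (3,1) - (3,2) - (3,3) - (2,4) - (1,3) - (1,2) - (2,3) - (1,4)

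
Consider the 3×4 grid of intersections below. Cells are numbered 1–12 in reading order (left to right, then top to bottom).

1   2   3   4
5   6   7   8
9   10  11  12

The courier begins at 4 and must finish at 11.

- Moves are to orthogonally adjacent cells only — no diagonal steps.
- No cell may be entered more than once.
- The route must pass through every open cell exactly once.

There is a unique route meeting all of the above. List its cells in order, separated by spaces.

Need to visit all 12 open cells exactly once, starting at 4 and ending at 11.
Route from 4: left 3 to 1, down 2 to 9, right 1 to 10, up 1 to 6, right 2 to 8, down 1 to 12, left 1 to 11 — 11 moves in all.
Check: all 12 open cells covered.

4 3 2 1 5 9 10 6 7 8 12 11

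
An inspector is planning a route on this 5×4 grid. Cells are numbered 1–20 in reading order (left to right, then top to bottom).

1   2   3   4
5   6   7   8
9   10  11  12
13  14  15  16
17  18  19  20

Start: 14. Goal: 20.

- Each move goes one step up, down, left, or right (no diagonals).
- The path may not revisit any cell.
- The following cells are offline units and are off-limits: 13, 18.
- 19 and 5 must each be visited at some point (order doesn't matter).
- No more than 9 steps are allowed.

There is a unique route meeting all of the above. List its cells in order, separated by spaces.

The 9-move cap with required stops at 19, 5 leaves no slack for detours.
Route from 14: up to 10, left to 9, up to 5, 2× right (reaching 7), 3× down (reaching 19), right to 20 — 9 moves in all.
Check: all required cells visited; 9 ≤ 9 moves.

14 10 9 5 6 7 11 15 19 20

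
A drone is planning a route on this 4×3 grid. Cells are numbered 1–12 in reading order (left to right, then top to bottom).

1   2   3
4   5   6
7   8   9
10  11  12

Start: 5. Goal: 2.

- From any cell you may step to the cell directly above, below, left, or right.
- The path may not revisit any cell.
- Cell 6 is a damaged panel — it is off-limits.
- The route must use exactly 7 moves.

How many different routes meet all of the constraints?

Need simple routes of exactly 7 moves from 5 to 2 (Manhattan distance 1, so 3 moves are spent on a detour and 3 undoing it).
Enumerating: 5 8 11 10 7 4 1 2.
That gives 1 route.

1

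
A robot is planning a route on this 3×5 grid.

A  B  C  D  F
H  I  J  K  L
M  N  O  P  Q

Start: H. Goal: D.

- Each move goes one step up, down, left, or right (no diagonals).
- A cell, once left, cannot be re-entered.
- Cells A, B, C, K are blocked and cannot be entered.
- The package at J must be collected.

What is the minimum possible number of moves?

Any route passes through J somewhere between H and D. Summing Manhattan distances along the two legs (H → J → D) gives a lower bound of 2 + 2 = 4 moves.
That bound ignores the blocked cells. Measuring each leg by the fewest moves that actually steer around them (H→J: 2; J→D: 6) raises the lower bound to 8.
A route of 8 moves exists: H → I → J → O → P → Q → L → F → D.
Since 8 matches that lower bound, it is optimal.

8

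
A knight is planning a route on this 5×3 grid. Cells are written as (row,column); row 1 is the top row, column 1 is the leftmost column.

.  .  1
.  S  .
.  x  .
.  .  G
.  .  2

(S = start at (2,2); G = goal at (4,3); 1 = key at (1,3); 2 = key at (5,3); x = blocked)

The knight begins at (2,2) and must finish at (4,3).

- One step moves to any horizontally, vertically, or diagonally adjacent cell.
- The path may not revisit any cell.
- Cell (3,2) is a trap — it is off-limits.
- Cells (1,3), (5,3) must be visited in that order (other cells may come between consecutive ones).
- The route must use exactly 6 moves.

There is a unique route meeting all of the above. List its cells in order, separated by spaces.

The waypoints must appear in the order (1,3), (5,3), with no cell reused.
Route from (2,2): up-right to (1,3), 2× down (reaching (3,3)), down-left to (4,2), down-right to (5,3), up to (4,3) — 6 moves in all.
Check: order respected (1 at step 1, 2 at step 5); 6 moves as required.

(2,2) (1,3) (2,3) (3,3) (4,2) (5,3) (4,3)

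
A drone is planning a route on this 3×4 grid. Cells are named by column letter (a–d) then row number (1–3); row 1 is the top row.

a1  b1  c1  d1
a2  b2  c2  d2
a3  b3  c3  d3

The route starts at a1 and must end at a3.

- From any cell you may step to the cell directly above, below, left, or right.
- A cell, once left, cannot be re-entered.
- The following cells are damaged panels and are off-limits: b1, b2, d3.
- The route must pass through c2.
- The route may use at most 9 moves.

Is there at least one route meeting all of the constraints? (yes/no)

no

Every way from a1 to c2 runs through a3 — but a3 is where the route must end, so it would be entered once on the way to c2 and again at the finish.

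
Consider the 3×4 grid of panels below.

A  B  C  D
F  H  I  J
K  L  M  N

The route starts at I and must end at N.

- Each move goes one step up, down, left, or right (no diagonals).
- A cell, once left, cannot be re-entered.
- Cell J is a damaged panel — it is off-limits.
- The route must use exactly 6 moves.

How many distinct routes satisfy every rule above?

Need simple routes of exactly 6 moves from I to N (Manhattan distance 2, so 2 moves are spent on a detour and 2 undoing it).
Enumerating: I C B H L M N | I H F K L M N.
That gives 2 routes.

2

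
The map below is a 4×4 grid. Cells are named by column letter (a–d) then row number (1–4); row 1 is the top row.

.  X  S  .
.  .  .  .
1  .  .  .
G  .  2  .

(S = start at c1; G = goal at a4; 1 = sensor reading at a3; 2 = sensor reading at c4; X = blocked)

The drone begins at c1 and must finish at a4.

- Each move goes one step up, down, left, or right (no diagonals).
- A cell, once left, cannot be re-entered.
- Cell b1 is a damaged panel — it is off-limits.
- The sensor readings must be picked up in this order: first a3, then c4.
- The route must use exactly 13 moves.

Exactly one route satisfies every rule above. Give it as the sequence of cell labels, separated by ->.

The waypoints must appear in the order a3, c4, with no cell reused.
Route from c1: right 1 to d1, down 1 to d2, left 3 to a2, down 1 to a3, right 3 to d3, down 1 to d4, left 3 to a4 — 13 moves in all.
Check: order respected (1 at step 6, 2 at step 11); 13 moves as required.

c1 -> d1 -> d2 -> c2 -> b2 -> a2 -> a3 -> b3 -> c3 -> d3 -> d4 -> c4 -> b4 -> a4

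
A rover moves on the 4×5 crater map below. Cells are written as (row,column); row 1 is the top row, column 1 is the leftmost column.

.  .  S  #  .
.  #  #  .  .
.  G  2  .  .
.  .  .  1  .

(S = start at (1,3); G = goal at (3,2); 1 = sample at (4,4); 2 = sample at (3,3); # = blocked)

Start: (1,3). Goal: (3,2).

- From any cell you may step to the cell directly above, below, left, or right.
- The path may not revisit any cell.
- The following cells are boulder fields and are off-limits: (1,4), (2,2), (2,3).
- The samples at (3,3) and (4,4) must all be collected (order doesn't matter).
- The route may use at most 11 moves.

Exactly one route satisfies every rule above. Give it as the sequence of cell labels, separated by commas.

(1,3), (1,2), (1,1), (2,1), (3,1), (4,1), (4,2), (4,3), (4,4), (3,4), (3,3), (3,2)

The 11-move cap with required stops at (3,3), (4,4) leaves no slack for detours.
Route from (1,3): 2× left (reaching (1,1)), 3× down (reaching (4,1)), 3× right (reaching (4,4)), up to (3,4), 2× left (reaching (3,2)) — 11 moves in all.
Check: all required cells visited; 11 ≤ 11 moves.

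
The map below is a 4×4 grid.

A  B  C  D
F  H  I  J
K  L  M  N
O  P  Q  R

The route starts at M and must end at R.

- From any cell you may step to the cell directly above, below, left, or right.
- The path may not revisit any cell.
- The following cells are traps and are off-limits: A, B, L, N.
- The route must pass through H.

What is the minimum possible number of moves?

Any route passes through H somewhere between M and R. Summing Manhattan distances along the two legs (M → H → R) gives a lower bound of 2 + 4 = 6 moves.
The shortest route satisfying every rule uses 8 moves: M → I → H → F → K → O → P → Q → R.
The bound of 6 isn't tight here; checking systematically, no route of length 6 through 7 satisfies every constraint, so 8 is the minimum.

8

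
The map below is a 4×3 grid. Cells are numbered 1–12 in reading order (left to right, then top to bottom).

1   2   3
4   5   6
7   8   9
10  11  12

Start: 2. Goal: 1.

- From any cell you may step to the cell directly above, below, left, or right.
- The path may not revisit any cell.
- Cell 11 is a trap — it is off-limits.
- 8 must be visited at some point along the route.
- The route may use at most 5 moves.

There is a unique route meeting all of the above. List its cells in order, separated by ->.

Any route must reach 8 and still end at 1 within 5 moves, so the order of the required stops is forced.
Route from 2: 2× down (reaching 8), left to 7, 2× up (reaching 1) — 5 moves in all.
Check: all required cells visited; 5 ≤ 5 moves.

2 -> 5 -> 8 -> 7 -> 4 -> 1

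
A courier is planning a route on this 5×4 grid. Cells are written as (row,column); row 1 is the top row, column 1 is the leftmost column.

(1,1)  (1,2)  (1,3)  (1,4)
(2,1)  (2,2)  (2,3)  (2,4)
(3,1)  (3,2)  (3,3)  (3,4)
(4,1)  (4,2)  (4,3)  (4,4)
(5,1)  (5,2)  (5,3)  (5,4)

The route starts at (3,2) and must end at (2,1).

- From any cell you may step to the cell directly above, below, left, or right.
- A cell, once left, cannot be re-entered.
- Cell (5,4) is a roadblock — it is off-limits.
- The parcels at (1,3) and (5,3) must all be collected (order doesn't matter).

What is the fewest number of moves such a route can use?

Any route passes through (1,3) and (5,3) in some order between (3,2) and (2,1). Summing Manhattan distances along each leg and taking the cheapest ordering ((3,2) → (5,3) → (1,3) → (2,1)) gives a lower bound of 3 + 4 + 3 = 10 moves.
A route of 10 moves achieves this: (3,2) → (4,2) → (5,2) → (5,3) → (4,3) → (3,3) → (2,3) → (1,3) → (1,2) → (2,2) → (2,1).
Since 10 matches the lower bound, it is optimal.

10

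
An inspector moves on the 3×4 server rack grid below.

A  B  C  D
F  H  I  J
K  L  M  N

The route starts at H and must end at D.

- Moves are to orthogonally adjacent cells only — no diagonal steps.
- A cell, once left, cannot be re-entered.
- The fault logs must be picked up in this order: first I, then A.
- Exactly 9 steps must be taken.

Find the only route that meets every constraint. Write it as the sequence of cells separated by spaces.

The waypoints must appear in the order I, A, with no cell reused.
Route from H: right 1 to I, down 1 to M, left 2 to K, up 2 to A, right 3 to D — 9 moves in all.
Check: order respected (I at step 1, A at step 6); 9 moves as required.

H I M L K F A B C D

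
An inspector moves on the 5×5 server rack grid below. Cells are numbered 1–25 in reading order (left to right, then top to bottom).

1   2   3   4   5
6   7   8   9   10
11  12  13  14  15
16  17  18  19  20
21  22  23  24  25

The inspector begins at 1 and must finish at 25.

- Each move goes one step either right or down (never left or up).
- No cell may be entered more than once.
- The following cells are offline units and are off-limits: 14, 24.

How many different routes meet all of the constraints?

A right/down-only route from 1 to 25 makes exactly 4 down-moves and 4 right-moves in some order.
With no other constraints that would be C(8,4) = 70 routes.
Subtract routes through each blocked cell (inclusion–exclusion for overlaps): − through 14: 30 − through 24: 35 + through 14&24: 10 → 15.
That gives 15 routes.

15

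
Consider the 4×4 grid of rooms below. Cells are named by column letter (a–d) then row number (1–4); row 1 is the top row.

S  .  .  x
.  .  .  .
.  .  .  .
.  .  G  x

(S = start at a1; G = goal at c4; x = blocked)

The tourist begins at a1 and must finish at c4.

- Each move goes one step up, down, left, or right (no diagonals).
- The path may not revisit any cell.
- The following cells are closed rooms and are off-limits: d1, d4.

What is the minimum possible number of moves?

The Manhattan distance from a1 to c4 is |1−4| + |1−3| = 5, so at least 5 moves are needed.
A route of 5 moves achieves this: a1 → a2 → a3 → a4 → b4 → c4.
Since 5 matches the lower bound, it is optimal.

5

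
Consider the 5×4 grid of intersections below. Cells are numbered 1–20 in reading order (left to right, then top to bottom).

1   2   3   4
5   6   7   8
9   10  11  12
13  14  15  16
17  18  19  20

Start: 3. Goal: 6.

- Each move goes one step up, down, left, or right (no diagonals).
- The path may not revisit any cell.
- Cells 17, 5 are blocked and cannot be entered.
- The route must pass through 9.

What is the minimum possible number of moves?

Any route passes through 9 somewhere between 3 and 6. Summing Manhattan distances along the two legs (3 → 9 → 6) gives a lower bound of 4 + 2 = 6 moves.
The shortest route satisfying every rule uses 8 moves: 3 → 7 → 11 → 15 → 14 → 13 → 9 → 10 → 6.
The no-revisit rule (legs can't share cells) pushes the minimum above the 6-move bound; an exhaustive check rules out every length from 6 to 7, leaving 8 as the minimum.

8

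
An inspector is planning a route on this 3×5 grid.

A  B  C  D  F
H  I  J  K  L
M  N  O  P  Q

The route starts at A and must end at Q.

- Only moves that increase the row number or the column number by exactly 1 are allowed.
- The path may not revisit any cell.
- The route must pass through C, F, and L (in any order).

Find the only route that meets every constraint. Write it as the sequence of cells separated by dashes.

A - B - C - D - F - L - Q

Moves only go right or down, so the column and row indices never decrease.
Route from A: right 4 to F, down 2 to Q — 6 moves in all.
Check: all required cells visited.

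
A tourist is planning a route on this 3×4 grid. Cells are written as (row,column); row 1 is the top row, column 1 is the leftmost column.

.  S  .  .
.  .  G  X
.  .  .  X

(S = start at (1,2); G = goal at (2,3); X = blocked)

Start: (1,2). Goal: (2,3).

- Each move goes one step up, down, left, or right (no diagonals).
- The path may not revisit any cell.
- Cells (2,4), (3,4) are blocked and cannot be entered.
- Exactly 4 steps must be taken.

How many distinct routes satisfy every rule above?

2

Need simple routes of exactly 4 moves from (1,2) to (2,3) (Manhattan distance 2, so 1 moves are spent on a detour and 1 undoing it).
Enumerating: (1,2) (2,2) (3,2) (3,3) (2,3) | (1,2) (1,1) (2,1) (2,2) (2,3).
That gives 2 routes.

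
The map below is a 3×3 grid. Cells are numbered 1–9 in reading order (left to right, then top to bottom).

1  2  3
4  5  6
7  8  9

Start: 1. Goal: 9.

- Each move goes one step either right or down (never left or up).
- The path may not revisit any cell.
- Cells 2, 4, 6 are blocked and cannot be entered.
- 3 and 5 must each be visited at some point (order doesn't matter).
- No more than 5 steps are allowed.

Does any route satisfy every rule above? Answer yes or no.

no

5 is below but to the left of 3: going 3 → 5 would need a leftward move and 5 → 3 an upward move, so no right/down-only route can visit both required cells.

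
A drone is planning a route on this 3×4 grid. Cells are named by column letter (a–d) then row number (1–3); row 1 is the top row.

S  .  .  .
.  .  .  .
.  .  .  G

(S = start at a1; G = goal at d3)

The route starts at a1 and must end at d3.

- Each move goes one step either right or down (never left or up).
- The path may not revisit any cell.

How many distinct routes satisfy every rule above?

10

A right/down-only route from a1 to d3 makes exactly 2 down-moves and 3 right-moves in some order.
With no other constraints that would be C(5,2) = 10 routes.
That gives 10 routes.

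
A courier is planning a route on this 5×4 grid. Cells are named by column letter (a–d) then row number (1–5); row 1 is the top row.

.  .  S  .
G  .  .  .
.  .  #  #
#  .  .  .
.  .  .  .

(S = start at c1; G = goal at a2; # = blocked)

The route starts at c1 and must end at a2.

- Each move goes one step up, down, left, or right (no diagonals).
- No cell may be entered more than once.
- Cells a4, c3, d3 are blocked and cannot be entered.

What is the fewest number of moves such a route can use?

3

The Manhattan distance from c1 to a2 is |1−2| + |3−1| = 3, so at least 3 moves are needed.
A route of 3 moves achieves this: c1 → c2 → b2 → a2.
Since 3 matches the lower bound, it is optimal.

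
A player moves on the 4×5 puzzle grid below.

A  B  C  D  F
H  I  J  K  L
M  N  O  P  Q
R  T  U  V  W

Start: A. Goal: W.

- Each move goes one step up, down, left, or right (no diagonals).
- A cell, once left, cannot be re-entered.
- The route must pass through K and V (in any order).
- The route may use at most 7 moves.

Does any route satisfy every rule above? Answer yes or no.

yes

One route that works: A → H → I → J → K → P → V → W.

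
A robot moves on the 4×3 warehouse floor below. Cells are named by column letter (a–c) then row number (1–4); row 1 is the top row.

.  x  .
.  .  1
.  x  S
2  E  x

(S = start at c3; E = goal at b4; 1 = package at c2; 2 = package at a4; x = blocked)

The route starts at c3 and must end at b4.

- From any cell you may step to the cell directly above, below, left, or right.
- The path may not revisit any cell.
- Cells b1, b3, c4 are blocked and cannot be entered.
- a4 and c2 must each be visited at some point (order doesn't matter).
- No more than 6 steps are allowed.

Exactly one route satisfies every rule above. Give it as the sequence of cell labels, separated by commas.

Any route must reach a4 and c2 and still end at b4 within 6 moves, so the order of the required stops is forced.
Route from c3: up to c2, 2× left (reaching a2), 2× down (reaching a4), right to b4 — 6 moves in all.
Check: all required cells visited; 6 ≤ 6 moves.

c3, c2, b2, a2, a3, a4, b4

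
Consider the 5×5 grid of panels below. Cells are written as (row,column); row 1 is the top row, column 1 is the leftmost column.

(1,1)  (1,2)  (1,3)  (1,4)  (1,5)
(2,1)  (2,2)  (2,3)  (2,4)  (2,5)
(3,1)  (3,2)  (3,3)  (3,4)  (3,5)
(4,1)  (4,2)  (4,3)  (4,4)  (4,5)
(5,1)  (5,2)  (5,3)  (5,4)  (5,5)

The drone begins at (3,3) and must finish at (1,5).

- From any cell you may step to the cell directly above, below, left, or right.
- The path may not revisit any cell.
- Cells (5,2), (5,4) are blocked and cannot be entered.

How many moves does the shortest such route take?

The Manhattan distance from (3,3) to (1,5) is |3−1| + |3−5| = 4, so at least 4 moves are needed.
A route of 4 moves achieves this: (3,3) → (2,3) → (1,3) → (1,4) → (1,5).
Since 4 matches the lower bound, it is optimal.

4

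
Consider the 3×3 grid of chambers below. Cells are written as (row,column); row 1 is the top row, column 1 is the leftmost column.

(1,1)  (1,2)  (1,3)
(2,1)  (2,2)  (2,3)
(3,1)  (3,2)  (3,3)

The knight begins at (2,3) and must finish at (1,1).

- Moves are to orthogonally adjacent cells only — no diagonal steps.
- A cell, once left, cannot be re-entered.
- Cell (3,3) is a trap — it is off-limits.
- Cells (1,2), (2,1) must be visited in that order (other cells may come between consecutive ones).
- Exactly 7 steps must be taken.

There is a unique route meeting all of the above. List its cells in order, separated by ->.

(2,3) -> (1,3) -> (1,2) -> (2,2) -> (3,2) -> (3,1) -> (2,1) -> (1,1)

The waypoints must appear in the order (1,2), (2,1), with no cell reused.
Route from (2,3): up 1 to (1,3), left 1 to (1,2), down 2 to (3,2), left 1 to (3,1), up 2 to (1,1) — 7 moves in all.
Check: order respected ((1,2) at step 2, (2,1) at step 6); 7 moves as required.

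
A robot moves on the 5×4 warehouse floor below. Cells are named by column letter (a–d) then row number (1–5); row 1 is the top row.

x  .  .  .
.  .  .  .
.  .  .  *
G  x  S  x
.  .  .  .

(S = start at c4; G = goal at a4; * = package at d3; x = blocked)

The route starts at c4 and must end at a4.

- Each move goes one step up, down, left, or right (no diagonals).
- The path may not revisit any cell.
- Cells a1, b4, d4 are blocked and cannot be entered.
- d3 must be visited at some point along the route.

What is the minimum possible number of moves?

Any route passes through d3 somewhere between c4 and a4. Summing Manhattan distances along the two legs (c4 → d3 → a4) gives a lower bound of 2 + 4 = 6 moves.
The shortest route satisfying every rule uses 8 moves: c4 → c3 → d3 → d2 → c2 → b2 → b3 → a3 → a4.
The no-revisit rule (legs can't share cells) pushes the minimum above the 6-move bound; an exhaustive check rules out every length from 6 to 7, leaving 8 as the minimum.

8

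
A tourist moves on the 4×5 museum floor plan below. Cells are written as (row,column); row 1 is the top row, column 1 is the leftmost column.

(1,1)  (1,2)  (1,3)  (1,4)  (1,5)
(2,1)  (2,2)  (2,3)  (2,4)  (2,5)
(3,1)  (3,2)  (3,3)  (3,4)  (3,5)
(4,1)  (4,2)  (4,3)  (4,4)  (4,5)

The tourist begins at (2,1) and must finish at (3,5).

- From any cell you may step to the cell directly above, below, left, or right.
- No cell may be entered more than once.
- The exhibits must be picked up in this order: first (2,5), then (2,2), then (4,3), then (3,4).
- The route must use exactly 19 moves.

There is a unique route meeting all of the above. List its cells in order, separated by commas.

The waypoints must appear in the order (2,5), (2,2), (4,3), (3,4), with no cell reused.
Route from (2,1): up to (1,1), 4× right (reaching (1,5)), down to (2,5), 3× left (reaching (2,2)), down to (3,2), left to (3,1), down to (4,1), 2× right (reaching (4,3)), up to (3,3), right to (3,4), down to (4,4), right to (4,5), up to (3,5) — 19 moves in all.
Check: order respected ((2,5) at step 6, (2,2) at step 9, (4,3) at step 14, (3,4) at step 16); 19 moves as required.

(2,1), (1,1), (1,2), (1,3), (1,4), (1,5), (2,5), (2,4), (2,3), (2,2), (3,2), (3,1), (4,1), (4,2), (4,3), (3,3), (3,4), (4,4), (4,5), (3,5)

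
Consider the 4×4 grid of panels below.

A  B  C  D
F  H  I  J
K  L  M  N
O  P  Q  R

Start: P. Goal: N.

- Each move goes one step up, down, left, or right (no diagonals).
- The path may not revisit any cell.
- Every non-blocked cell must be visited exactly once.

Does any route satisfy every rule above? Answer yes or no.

One route that works: P → O → K → F → A → B → C → D → J → I → H → L → M → Q → R → N.

yes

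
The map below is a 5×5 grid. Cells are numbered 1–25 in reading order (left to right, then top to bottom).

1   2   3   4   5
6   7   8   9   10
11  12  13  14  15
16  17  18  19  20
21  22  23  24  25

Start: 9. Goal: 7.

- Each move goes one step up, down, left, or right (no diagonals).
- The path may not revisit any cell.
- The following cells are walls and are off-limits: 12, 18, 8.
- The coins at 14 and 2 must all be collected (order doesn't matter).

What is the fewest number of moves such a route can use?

8

Any route passes through 14 and 2 in some order between 9 and 7. Summing Manhattan distances along each leg and taking the cheapest ordering (9 → 14 → 2 → 7) gives a lower bound of 1 + 4 + 1 = 6 moves.
The shortest route satisfying every rule uses 8 moves: 9 → 14 → 15 → 10 → 5 → 4 → 3 → 2 → 7.
The no-revisit rule (legs can't share cells) pushes the minimum above the 6-move bound; an exhaustive check rules out every length from 6 to 7, leaving 8 as the minimum.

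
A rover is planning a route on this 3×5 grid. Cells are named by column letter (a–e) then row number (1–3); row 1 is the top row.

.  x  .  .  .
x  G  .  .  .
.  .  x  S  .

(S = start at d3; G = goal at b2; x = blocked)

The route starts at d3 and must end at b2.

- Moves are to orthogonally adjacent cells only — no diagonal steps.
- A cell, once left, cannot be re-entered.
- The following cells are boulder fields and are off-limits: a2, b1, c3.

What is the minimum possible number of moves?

3

The Manhattan distance from d3 to b2 is |3−2| + |4−2| = 3, so at least 3 moves are needed.
A route of 3 moves achieves this: d3 → d2 → c2 → b2.
Since 3 matches the lower bound, it is optimal.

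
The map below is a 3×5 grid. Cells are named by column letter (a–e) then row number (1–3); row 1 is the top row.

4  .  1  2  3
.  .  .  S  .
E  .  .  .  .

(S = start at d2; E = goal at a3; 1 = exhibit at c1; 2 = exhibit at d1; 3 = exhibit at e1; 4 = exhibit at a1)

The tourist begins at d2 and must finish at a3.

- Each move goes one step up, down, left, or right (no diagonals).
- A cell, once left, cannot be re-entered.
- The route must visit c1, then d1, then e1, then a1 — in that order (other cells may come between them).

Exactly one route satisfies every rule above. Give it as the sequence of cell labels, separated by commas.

d2, c2, c1, d1, e1, e2, e3, d3, c3, b3, b2, b1, a1, a2, a3

The waypoints must appear in the order c1, d1, e1, a1, with no cell reused.
Route from d2: left to c2, up to c1, 2× right (reaching e1), 2× down (reaching e3), 3× left (reaching b3), 2× up (reaching b1), left to a1, 2× down (reaching a3) — 14 moves in all.
Check: order respected (1 at step 2, 2 at step 3, 3 at step 4, 4 at step 12).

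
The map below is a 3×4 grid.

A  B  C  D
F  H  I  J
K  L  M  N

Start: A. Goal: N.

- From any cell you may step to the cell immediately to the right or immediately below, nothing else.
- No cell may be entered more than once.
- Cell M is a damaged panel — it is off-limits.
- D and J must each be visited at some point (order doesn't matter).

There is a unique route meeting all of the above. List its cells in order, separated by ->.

A -> B -> C -> D -> J -> N

Moves only go right or down, so the column and row indices never decrease.
Route from A: 3× right (reaching D), 2× down (reaching N) — 5 moves in all.
Check: all required cells visited.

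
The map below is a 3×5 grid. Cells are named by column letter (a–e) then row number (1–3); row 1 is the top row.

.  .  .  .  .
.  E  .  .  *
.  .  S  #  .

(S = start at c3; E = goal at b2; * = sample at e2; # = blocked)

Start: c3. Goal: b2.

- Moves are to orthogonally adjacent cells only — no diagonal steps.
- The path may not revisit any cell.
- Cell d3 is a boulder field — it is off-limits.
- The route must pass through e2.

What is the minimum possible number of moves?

8

Any route passes through e2 somewhere between c3 and b2. Summing Manhattan distances along the two legs (c3 → e2 → b2) gives a lower bound of 3 + 3 = 6 moves.
The shortest route satisfying every rule uses 8 moves: c3 → c2 → d2 → e2 → e1 → d1 → c1 → b1 → b2.
The bound of 6 isn't tight here; checking systematically, no route of length 6 through 7 satisfies every constraint, so 8 is the minimum.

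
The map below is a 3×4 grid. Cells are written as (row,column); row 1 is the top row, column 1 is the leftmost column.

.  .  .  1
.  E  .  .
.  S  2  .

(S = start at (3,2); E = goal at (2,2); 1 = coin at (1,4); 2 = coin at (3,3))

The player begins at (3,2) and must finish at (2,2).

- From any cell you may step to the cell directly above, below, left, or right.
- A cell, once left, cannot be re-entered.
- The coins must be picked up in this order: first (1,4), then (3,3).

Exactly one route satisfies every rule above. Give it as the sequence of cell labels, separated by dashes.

(3,2) - (3,1) - (2,1) - (1,1) - (1,2) - (1,3) - (1,4) - (2,4) - (3,4) - (3,3) - (2,3) - (2,2)

The waypoints must appear in the order (1,4), (3,3), with no cell reused.
Route from (3,2): left to (3,1), 2× up (reaching (1,1)), 3× right (reaching (1,4)), 2× down (reaching (3,4)), left to (3,3), up to (2,3), left to (2,2) — 11 moves in all.
Check: order respected (1 at step 6, 2 at step 9).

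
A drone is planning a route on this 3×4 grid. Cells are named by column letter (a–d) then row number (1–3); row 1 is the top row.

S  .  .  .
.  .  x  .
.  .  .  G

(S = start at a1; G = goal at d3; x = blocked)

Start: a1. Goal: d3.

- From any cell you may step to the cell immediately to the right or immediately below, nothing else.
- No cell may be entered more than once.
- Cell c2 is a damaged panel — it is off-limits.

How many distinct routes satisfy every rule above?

4

A right/down-only route from a1 to d3 makes exactly 2 down-moves and 3 right-moves in some order.
With no other constraints that would be C(5,2) = 10 routes.
Subtract routes through each blocked cell (inclusion–exclusion for overlaps): − through c2: 6 → 4.
That gives 4 routes.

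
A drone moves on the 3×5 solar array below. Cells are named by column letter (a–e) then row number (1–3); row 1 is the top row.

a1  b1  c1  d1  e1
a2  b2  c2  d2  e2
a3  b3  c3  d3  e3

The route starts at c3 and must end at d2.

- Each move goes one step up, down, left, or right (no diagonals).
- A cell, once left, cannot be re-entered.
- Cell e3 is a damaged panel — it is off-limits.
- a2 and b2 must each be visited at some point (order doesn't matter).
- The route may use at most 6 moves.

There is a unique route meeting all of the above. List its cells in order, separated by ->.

The 6-move cap with required stops at a2, b2 leaves no slack for detours.
Route from c3: 2× left (reaching a3), up to a2, 3× right (reaching d2) — 6 moves in all.
Check: all required cells visited; 6 ≤ 6 moves.

c3 -> b3 -> a3 -> a2 -> b2 -> c2 -> d2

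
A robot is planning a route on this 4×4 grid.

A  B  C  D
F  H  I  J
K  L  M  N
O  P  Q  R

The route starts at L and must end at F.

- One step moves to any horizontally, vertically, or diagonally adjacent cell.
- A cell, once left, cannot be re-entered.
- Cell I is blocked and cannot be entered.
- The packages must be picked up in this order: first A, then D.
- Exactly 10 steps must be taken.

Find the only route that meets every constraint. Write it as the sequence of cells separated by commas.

L, H, A, B, C, D, J, M, P, K, F

The waypoints must appear in the order A, D, with no cell reused.
Route from L: up to H, up-left to A, 3× right (reaching D), down to J, 2× down-left (reaching P), up-left to K, up to F — 10 moves in all.
Check: order respected (A at step 2, D at step 5); 10 moves as required.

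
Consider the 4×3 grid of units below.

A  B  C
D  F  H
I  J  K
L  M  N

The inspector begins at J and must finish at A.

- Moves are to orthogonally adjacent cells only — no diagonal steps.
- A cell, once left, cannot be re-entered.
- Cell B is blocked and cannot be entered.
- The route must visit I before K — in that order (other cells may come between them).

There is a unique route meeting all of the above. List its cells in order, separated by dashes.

The waypoints must appear in the order I, K, with no cell reused.
Route from J: left 1 to I, down 1 to L, right 2 to N, up 2 to H, left 2 to D, up 1 to A — 9 moves in all.
Check: order respected (I at step 1, K at step 5).

J - I - L - M - N - K - H - F - D - A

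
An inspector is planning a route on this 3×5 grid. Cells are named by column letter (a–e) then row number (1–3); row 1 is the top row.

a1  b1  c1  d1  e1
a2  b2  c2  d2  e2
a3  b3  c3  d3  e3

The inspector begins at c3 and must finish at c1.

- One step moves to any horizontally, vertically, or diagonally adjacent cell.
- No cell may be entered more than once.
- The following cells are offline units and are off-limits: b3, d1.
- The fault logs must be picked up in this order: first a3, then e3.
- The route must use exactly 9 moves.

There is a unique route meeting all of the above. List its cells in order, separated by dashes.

c3 - b2 - a3 - a2 - b1 - c2 - d3 - e3 - d2 - c1

The waypoints must appear in the order a3, e3, with no cell reused.
Route from c3: up-left 1 to b2, down-left 1 to a3, up 1 to a2, up-right 1 to b1, down-right 2 to d3, right 1 to e3, up-left 2 to c1 — 9 moves in all.
Check: order respected (a3 at step 2, e3 at step 7); 9 moves as required.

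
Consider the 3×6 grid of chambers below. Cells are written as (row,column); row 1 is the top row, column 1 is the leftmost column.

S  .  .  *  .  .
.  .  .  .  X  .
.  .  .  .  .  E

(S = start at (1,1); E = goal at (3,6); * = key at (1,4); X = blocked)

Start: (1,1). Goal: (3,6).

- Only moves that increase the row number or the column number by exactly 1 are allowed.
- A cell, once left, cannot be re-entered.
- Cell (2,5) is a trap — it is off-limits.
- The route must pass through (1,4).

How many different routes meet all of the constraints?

A right/down-only route from (1,1) to (3,6) makes exactly 2 down-moves and 5 right-moves in some order.
With no other constraints that would be C(7,2) = 21 routes.
Split at (1,4) and multiply the segment counts (each segment already excludes blocked cells): (1,1)→(1,4): 1; (1,4)→(3,6): 2; product = 2.
That gives 2 routes.

2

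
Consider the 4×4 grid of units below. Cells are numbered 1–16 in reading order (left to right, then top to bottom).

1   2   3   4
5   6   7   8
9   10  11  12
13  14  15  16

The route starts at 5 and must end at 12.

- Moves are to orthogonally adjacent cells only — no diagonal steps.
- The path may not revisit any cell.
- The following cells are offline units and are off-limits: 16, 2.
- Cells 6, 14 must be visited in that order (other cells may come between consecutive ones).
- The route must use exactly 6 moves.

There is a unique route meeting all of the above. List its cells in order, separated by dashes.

5 - 6 - 10 - 14 - 15 - 11 - 12

The waypoints must appear in the order 6, 14, with no cell reused.
Route from 5: right 1 to 6, down 2 to 14, right 1 to 15, up 1 to 11, right 1 to 12 — 6 moves in all.
Check: order respected (6 at step 1, 14 at step 3); 6 moves as required.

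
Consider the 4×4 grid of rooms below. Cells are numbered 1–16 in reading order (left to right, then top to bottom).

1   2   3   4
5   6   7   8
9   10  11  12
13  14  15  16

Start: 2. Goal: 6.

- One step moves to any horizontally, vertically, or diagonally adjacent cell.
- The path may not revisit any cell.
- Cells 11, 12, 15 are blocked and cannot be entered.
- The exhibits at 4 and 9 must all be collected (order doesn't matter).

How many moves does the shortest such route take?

Any route passes through 4 and 9 in some order between 2 and 6. Summing Chebyshev distances along each leg and taking the cheapest ordering (2 → 4 → 9 → 6) gives a lower bound of 2 + 3 + 1 = 6 moves.
A route of 6 moves achieves this: 2 → 3 → 4 → 7 → 10 → 9 → 6.
Since 6 matches the lower bound, it is optimal.

6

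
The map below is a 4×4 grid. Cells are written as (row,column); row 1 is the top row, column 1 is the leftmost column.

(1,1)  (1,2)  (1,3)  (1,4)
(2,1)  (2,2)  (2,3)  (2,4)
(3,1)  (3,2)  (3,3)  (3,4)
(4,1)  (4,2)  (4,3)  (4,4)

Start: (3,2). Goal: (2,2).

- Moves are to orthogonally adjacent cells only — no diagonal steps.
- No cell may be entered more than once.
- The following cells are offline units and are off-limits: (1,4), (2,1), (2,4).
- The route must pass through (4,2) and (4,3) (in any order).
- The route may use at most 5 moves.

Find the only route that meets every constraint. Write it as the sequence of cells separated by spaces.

(3,2) (4,2) (4,3) (3,3) (2,3) (2,2)

The 5-move cap with required stops at (4,2), (4,3) leaves no slack for detours.
Route from (3,2): down 1 to (4,2), right 1 to (4,3), up 2 to (2,3), left 1 to (2,2) — 5 moves in all.
Check: all required cells visited; 5 ≤ 5 moves.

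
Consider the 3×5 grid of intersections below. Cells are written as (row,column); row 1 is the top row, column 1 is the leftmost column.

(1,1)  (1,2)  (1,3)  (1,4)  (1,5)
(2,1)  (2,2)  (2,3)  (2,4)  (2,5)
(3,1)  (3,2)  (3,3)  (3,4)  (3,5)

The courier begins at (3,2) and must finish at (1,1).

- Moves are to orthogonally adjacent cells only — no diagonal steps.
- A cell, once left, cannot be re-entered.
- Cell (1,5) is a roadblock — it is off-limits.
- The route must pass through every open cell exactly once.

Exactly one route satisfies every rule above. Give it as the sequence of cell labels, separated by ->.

Need to visit all 14 open cells exactly once, starting at (3,2) and ending at (1,1).
Cell (1,4) has only two open neighbours ((2,4) and (1,3)), so the path must pass straight through it: one of those is the cell it's entered from and the other is where it exits.
Route from (3,2): left to (3,1), up to (2,1), 2× right (reaching (2,3)), down to (3,3), 2× right (reaching (3,5)), up to (2,5), left to (2,4), up to (1,4), 3× left (reaching (1,1)) — 13 moves in all.
Check: all 14 open cells covered.

(3,2) -> (3,1) -> (2,1) -> (2,2) -> (2,3) -> (3,3) -> (3,4) -> (3,5) -> (2,5) -> (2,4) -> (1,4) -> (1,3) -> (1,2) -> (1,1)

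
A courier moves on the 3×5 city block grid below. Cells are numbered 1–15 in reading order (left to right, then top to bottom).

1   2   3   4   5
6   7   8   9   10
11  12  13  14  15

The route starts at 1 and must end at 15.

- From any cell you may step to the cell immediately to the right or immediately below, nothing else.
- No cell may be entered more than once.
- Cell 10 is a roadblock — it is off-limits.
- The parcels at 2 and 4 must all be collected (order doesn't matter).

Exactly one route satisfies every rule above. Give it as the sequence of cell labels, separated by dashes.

Moves only go right or down, so the column and row indices never decrease.
Route from 1: right 3 to 4, down 2 to 14, right 1 to 15 — 6 moves in all.
Check: all required cells visited.

1 - 2 - 3 - 4 - 9 - 14 - 15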